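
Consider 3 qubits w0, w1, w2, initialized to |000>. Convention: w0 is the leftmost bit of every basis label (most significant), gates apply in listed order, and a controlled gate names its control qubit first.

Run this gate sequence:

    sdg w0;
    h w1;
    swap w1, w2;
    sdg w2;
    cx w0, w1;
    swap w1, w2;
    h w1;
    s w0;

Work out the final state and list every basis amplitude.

After the circuit, the state carries amplitude 1/2 - I/2 on |000>, 1/2 + I/2 on |010>, and 0 on every other basis state.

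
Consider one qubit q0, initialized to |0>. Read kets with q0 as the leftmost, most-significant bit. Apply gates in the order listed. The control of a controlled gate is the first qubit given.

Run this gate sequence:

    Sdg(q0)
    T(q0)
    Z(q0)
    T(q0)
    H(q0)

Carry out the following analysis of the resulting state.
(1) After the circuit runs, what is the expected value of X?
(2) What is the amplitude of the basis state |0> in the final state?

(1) In the final state, X has expectation 1.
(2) The final state's coefficient on |0> equals sqrt(2)/2.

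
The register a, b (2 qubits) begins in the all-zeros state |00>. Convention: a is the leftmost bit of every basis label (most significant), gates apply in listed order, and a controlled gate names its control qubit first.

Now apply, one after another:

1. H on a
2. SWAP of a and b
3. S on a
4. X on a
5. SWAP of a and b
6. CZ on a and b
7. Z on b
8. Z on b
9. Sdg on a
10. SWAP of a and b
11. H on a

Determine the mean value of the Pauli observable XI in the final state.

In the final state, XI has expectation -1.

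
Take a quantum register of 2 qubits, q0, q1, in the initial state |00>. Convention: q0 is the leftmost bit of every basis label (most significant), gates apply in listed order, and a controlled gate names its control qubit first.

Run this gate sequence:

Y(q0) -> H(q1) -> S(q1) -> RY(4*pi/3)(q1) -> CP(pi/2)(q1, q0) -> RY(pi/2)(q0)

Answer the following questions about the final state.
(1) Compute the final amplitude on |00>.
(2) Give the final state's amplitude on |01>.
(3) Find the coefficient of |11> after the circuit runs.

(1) The amplitude on |00> is -sqrt(3)/4 + I/4.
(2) The final state's coefficient on |01> equals sqrt(3)/4 - I/4.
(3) The final state's coefficient on |11> equals -sqrt(3)/4 + I/4.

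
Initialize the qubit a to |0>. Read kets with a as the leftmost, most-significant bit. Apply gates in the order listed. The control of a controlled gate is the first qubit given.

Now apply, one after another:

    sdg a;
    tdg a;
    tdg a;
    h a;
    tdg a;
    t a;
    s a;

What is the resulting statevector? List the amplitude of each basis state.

The resulting statevector has amplitude sqrt(2)/2 on |0>, sqrt(2)*I/2 on |1>.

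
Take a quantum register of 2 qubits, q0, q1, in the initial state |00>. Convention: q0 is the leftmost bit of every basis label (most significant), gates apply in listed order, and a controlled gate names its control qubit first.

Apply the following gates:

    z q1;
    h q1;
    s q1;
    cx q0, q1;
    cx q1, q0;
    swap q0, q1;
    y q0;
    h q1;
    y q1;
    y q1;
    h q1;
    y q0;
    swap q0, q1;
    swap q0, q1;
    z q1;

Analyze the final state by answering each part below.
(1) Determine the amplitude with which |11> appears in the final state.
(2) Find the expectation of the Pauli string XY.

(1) |11> carries amplitude -sqrt(2)*I/2 in the final state. Key observation: steps 6-13 multiply out to the identity, so the circuit reduces to the remaining gates.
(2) The expectation value of XY is -1.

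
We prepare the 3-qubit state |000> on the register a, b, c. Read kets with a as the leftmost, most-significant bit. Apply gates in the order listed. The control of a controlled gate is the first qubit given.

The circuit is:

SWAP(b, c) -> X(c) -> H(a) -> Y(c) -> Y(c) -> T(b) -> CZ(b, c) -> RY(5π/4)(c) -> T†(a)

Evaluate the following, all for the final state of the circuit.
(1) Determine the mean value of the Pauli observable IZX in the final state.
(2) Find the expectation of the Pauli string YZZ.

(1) The observable IZX averages to sqrt(2)/2.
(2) The observable YZZ averages to -1/2.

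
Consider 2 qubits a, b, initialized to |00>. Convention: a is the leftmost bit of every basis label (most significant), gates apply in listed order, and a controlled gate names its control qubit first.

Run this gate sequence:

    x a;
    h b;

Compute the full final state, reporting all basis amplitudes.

After the circuit, the state carries amplitude 0 on |00>, 0 on |01>, sqrt(2)/2 on |10>, sqrt(2)/2 on |11>.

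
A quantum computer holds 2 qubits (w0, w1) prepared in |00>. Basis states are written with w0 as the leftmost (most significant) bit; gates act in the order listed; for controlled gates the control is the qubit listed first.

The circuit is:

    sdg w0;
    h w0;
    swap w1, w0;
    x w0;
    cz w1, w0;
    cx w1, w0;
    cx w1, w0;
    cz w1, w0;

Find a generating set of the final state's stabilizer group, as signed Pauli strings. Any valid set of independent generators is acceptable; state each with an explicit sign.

The final state is stabilized by the group generated by +IX, -ZI; other independent generating sets are equally valid.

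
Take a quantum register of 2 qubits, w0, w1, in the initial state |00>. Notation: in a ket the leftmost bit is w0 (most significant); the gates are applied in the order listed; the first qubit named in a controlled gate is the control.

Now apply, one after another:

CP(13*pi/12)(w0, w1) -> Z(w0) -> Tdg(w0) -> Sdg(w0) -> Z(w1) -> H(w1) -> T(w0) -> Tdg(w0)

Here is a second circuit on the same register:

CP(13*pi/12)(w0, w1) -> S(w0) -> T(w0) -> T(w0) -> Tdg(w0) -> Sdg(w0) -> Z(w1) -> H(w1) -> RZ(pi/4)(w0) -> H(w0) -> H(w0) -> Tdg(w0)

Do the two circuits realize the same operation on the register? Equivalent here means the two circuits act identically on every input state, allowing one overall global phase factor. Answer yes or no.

Yes, they are equivalent — the unitaries differ by at most a global phase.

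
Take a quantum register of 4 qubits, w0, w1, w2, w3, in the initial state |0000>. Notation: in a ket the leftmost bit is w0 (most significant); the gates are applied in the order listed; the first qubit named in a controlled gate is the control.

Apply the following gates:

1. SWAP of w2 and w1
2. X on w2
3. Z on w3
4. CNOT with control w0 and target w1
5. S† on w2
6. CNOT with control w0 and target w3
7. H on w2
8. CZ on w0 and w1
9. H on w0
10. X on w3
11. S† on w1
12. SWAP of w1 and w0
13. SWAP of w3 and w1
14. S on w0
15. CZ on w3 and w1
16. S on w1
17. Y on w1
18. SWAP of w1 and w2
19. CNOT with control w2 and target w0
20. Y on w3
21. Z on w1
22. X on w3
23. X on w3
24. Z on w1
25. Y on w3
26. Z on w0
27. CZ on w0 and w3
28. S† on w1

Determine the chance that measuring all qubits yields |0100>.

Outcome |0100> occurs with probability 1/4. Key observation: gates 20-25 undo each other exactly, leaving only the rest of the circuit to track.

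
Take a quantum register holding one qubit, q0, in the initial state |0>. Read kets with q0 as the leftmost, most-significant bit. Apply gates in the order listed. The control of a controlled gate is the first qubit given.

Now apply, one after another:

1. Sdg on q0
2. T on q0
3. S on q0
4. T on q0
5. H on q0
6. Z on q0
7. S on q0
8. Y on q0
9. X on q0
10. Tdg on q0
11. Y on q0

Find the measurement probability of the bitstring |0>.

The probability of measuring |0> is 1/2.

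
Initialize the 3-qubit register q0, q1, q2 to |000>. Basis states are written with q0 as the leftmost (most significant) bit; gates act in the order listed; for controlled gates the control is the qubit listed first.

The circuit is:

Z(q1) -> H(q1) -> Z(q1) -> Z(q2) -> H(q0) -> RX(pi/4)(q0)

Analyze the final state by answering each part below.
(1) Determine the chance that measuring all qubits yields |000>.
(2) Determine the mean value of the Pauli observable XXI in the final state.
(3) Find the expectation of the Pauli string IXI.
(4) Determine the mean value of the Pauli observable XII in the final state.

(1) A full measurement returns |000> with probability 1/4.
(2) In the final state, XXI has expectation -1.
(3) The observable IXI averages to -1.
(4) The expectation value of XII is 1.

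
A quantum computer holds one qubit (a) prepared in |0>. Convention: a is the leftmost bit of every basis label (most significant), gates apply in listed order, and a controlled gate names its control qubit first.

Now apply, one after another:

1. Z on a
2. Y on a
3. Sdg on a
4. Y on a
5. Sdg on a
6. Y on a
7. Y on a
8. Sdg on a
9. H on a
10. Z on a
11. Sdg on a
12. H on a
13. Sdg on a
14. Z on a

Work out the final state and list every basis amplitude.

The final amplitudes are 1/2 - I/2 on |0>, 1/2 - I/2 on |1>.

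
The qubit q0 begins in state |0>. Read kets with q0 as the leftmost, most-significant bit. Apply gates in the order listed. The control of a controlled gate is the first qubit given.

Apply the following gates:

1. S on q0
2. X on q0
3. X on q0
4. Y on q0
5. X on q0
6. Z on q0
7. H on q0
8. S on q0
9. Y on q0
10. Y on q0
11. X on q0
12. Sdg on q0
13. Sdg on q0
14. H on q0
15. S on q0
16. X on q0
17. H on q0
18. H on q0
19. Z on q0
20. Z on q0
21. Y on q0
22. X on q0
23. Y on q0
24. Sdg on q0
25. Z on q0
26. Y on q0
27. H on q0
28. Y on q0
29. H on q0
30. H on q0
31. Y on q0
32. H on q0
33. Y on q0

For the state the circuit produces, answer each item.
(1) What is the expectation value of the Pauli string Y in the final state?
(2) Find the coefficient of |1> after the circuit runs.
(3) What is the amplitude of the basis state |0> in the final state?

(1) The observable Y averages to 1.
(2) The amplitude on |1> is -1/2 + I/2.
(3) |0> carries amplitude 1/2 + I/2 in the final state.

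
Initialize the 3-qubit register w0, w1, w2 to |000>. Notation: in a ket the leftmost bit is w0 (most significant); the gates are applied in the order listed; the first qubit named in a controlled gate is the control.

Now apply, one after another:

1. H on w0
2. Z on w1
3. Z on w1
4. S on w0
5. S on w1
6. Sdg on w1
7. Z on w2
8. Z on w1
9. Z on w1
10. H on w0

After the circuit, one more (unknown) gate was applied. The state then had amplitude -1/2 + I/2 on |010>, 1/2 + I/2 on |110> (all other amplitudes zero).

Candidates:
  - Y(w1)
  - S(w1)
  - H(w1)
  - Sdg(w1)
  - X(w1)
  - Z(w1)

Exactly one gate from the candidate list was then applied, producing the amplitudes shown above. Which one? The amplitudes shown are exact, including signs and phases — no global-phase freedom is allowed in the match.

It was Y(w1) that produced the state shown.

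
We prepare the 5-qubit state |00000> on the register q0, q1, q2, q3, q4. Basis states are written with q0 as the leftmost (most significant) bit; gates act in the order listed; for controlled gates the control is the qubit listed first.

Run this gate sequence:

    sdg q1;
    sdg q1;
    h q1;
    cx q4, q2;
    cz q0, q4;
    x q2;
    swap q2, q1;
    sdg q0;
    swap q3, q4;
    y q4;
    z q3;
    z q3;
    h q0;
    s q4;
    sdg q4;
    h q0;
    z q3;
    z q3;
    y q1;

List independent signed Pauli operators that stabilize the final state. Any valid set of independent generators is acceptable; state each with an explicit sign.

The stabilizer group can be generated by +IIXII, +ZIIII, +IZIII, +IIIZI, -IIIIZ, among other valid generating sets. Key observation: gates 11-18 undo each other exactly, leaving only the rest of the circuit to track.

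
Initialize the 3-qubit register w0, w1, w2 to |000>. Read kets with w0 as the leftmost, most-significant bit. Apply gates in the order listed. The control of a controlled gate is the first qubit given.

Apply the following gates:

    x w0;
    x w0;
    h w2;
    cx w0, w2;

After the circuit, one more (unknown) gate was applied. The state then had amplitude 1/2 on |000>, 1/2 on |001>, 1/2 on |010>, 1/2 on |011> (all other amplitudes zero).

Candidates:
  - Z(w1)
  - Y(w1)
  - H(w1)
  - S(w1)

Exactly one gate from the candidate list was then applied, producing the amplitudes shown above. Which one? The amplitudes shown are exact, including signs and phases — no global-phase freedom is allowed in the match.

The unique candidate consistent with the amplitudes is H(w1). Key observation: gates 1-2 undo each other exactly, leaving only the rest of the circuit to track.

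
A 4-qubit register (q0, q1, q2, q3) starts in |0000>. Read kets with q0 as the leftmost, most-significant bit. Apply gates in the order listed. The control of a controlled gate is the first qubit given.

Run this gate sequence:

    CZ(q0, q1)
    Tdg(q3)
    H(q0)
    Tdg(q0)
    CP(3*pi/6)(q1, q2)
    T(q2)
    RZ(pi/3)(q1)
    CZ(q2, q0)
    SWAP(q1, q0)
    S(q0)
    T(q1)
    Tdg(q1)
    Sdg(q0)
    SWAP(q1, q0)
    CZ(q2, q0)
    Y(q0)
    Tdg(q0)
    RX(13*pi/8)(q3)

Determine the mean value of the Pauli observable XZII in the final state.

The observable XZII averages to -1. Key observation: gates 8-15 undo each other exactly, leaving only the rest of the circuit to track.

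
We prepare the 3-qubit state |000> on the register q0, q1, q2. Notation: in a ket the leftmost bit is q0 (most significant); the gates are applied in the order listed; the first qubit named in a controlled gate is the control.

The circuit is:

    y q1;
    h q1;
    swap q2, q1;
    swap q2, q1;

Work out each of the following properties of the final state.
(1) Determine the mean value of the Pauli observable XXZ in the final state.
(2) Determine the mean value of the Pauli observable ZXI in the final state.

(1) The observable XXZ averages to 0. Key observation: gates 3-4 undo each other exactly, leaving only the rest of the circuit to track.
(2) The expectation value of ZXI is -1.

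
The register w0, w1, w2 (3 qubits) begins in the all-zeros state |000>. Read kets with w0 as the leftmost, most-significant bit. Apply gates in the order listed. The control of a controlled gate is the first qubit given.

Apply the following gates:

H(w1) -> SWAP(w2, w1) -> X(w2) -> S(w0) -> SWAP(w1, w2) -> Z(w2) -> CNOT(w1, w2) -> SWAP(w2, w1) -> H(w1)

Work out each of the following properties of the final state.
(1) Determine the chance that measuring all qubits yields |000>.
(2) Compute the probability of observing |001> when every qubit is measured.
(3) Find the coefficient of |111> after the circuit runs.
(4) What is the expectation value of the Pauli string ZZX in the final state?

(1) Outcome |000> occurs with probability 1/4.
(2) The probability of measuring |001> is 1/4.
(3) |111> carries amplitude 0 in the final state.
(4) In the final state, ZZX has expectation 1.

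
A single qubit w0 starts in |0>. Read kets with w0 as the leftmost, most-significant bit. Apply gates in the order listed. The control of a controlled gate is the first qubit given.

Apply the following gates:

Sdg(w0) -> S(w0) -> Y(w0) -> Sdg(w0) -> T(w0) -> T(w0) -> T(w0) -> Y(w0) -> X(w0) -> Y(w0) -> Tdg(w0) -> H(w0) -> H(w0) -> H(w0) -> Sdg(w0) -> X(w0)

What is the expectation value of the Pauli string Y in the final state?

The observable Y averages to 1.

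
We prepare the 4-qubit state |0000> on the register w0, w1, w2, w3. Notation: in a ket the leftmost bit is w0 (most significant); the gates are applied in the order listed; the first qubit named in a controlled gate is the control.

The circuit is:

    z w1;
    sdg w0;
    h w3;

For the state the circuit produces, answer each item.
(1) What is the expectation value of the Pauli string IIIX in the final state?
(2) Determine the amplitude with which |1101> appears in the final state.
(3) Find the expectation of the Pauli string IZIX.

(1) In the final state, IIIX has expectation 1.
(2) |1101> carries amplitude 0 in the final state.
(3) The expectation value of IZIX is 1.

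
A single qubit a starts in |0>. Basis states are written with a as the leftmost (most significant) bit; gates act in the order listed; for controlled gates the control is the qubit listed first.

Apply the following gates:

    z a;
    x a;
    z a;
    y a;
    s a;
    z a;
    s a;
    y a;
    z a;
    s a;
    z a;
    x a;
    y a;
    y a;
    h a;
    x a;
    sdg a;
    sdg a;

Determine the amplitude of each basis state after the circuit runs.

After the circuit, the state carries amplitude -sqrt(2)*I/2 on |0>, sqrt(2)*I/2 on |1>.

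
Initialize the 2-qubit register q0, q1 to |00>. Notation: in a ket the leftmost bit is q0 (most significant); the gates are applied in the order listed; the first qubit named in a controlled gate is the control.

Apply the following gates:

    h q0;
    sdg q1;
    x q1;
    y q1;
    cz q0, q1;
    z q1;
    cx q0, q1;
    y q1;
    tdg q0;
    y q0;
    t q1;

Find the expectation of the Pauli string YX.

The observable YX averages to 1.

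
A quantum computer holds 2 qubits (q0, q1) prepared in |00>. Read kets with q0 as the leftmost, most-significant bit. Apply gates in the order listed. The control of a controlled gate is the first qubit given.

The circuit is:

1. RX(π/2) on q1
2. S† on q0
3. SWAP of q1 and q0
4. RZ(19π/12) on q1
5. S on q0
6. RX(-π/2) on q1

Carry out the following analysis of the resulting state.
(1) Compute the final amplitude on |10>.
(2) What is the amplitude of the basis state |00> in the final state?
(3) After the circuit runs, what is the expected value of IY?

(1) The final state's coefficient on |10> equals -exp(5*I*pi/24)/2.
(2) The amplitude on |00> is -exp(5*I*pi/24)/2.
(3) The expectation value of IY is 1.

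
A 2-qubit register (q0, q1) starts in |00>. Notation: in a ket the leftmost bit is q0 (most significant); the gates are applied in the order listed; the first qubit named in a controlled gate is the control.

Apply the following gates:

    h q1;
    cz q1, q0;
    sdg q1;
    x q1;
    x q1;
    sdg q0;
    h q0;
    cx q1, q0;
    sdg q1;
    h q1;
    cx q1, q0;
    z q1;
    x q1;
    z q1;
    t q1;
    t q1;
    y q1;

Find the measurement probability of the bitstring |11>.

Outcome |11> occurs with probability 1/2.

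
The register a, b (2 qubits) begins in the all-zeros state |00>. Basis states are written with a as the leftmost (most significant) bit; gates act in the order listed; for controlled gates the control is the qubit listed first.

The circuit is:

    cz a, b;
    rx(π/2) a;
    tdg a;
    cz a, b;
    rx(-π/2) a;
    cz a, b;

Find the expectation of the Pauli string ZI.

The observable ZI averages to sqrt(2)/2.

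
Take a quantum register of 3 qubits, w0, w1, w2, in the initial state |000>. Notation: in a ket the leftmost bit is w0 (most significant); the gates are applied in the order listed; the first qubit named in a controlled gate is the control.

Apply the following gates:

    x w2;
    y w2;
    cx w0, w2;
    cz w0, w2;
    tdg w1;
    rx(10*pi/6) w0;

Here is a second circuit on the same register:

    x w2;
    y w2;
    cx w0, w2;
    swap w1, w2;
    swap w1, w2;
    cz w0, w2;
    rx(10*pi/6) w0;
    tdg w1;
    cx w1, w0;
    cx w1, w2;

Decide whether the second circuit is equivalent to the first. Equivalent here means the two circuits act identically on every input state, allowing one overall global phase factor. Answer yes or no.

No: there is an input state on which the two circuits produce genuinely different outputs (not merely differing by a phase).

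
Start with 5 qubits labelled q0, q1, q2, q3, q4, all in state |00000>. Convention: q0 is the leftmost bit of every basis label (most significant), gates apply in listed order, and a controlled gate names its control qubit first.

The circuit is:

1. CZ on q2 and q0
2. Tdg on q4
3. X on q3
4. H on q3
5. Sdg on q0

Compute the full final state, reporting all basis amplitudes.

After the circuit, the state carries amplitude sqrt(2)/2 on |00000>, -sqrt(2)/2 on |00010>, and 0 on every other basis state.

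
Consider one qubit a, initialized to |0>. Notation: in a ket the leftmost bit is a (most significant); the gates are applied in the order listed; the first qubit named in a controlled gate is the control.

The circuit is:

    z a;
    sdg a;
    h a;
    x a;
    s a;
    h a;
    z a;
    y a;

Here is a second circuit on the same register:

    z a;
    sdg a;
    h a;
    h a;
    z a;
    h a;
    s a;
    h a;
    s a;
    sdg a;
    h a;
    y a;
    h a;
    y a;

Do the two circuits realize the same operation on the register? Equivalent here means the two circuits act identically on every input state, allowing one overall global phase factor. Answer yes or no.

No — the two circuits implement different unitaries, even allowing a global phase.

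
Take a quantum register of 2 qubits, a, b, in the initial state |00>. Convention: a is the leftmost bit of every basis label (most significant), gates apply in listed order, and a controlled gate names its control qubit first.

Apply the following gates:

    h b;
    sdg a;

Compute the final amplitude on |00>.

The amplitude on |00> is sqrt(2)/2.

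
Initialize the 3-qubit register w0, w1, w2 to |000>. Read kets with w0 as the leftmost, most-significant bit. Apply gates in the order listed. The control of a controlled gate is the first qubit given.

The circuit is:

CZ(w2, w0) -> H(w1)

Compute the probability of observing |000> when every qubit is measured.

The probability of measuring |000> is 1/2.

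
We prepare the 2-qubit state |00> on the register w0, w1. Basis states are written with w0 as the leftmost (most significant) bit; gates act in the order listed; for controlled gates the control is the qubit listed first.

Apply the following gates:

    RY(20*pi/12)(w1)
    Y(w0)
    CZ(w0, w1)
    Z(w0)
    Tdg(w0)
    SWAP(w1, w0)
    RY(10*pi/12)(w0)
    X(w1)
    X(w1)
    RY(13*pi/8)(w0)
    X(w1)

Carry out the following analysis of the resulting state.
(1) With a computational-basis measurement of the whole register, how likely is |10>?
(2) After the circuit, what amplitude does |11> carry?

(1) Outcome |10> occurs with probability sqrt(6 - 3*sqrt(2))/8 + sqrt(sqrt(2) + 2)/8 + 1/2. Key observation: gates 8-9 undo each other exactly, leaving only the rest of the circuit to track.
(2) The amplitude on |11> is 0.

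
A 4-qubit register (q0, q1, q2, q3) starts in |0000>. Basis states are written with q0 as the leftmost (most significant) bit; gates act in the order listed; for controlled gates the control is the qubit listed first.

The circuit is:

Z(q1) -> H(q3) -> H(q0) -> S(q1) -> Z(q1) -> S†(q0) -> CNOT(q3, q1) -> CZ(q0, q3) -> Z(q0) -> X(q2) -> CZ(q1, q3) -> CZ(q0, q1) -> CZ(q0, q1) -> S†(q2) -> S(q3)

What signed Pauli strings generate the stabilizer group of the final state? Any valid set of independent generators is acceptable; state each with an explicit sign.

The final state is stabilized by the group generated by +YIIZ, -ZXIY, +IZIZ, -IIZI; other independent generating sets are equally valid.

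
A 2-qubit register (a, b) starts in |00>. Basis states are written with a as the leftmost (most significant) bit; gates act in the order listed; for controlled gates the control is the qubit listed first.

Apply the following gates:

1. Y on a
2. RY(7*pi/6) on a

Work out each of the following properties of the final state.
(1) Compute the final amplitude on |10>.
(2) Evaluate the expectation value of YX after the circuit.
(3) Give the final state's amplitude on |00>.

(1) The final state's coefficient on |10> equals I*(-sqrt(6) + sqrt(2))/4.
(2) The observable YX averages to 0.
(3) The final state's coefficient on |00> equals I*(-sqrt(6) - sqrt(2))/4.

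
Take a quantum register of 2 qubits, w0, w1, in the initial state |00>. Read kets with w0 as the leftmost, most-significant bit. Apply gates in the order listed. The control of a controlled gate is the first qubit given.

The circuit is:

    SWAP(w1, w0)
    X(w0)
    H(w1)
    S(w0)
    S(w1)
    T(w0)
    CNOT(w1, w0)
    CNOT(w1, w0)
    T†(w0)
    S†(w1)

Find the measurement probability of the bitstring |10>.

Outcome |10> occurs with probability 1/2. Key observation: the block from step 5 through step 10 cancels to the identity and can be dropped.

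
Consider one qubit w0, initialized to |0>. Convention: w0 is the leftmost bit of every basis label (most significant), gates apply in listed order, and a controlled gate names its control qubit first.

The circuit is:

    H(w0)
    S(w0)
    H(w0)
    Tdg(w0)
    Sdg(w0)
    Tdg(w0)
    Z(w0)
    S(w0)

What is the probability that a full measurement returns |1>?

The probability of measuring |1> is 1/2.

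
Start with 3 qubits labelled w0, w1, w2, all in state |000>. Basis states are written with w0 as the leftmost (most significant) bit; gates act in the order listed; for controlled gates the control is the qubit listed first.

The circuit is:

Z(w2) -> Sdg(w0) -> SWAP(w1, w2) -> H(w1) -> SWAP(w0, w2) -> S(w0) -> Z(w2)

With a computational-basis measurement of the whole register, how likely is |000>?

Outcome |000> occurs with probability 1/2.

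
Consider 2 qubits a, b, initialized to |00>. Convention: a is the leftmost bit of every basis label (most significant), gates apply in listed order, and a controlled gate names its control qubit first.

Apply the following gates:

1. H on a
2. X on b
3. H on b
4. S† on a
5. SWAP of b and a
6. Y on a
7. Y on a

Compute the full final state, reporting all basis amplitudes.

After the circuit, the state carries amplitude 1/2 on |00>, -I/2 on |01>, -1/2 on |10>, I/2 on |11>.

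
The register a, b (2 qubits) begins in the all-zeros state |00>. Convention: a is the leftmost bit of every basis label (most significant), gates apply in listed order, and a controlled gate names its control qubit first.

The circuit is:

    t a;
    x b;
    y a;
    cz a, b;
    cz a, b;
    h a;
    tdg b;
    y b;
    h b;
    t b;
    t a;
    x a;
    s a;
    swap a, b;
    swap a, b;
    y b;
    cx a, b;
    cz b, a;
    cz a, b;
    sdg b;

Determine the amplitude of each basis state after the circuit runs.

The final amplitudes are exp(3*I*pi/4)/2 on |00>, -1/2 on |01>, exp(3*I*pi/4)/2 on |10>, -I/2 on |11>.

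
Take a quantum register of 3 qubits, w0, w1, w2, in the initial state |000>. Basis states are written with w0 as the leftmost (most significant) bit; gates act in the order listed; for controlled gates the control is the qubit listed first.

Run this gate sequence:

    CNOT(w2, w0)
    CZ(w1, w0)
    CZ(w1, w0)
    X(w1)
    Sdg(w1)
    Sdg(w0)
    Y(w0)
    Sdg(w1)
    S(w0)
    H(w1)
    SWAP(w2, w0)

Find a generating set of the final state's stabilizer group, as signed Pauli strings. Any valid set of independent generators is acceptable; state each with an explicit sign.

One valid set of independent stabilizer generators is -IXI, +ZII, -IIZ (any independent generating set of the same group is equally correct).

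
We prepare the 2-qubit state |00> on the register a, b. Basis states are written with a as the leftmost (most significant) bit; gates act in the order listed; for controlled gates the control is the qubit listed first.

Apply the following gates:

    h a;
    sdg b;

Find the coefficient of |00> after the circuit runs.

The amplitude on |00> is sqrt(2)/2.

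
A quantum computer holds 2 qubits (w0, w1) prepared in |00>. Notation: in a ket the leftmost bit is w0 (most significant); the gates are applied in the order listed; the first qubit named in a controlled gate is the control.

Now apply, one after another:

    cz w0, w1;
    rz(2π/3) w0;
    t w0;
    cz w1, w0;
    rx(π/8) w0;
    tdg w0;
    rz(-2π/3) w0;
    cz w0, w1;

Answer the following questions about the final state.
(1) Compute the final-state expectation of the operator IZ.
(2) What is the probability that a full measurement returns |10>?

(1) In the final state, IZ has expectation 1.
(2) Outcome |10> occurs with probability sin(pi/16)**2.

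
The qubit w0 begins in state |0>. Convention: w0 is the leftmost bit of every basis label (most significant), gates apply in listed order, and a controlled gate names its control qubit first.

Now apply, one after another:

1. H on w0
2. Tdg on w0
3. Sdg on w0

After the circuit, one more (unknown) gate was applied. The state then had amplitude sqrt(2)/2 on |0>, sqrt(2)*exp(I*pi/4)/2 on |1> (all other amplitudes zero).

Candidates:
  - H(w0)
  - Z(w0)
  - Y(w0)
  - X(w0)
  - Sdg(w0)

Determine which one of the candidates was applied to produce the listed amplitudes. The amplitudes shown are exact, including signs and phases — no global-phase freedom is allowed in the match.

It was Z(w0) that produced the state shown.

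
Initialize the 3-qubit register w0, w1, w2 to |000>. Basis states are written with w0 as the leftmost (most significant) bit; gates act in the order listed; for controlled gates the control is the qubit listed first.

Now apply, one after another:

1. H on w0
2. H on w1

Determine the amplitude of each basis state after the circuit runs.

The resulting statevector has amplitude 1/2 on |000>, 0 on |001>, 1/2 on |010>, 0 on |011>, 1/2 on |100>, 0 on |101>, 1/2 on |110>, 0 on |111>.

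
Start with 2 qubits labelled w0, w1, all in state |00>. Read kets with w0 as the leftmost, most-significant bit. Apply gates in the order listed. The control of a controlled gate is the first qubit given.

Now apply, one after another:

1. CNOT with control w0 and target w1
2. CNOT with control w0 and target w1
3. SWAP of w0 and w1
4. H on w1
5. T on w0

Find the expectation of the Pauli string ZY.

The observable ZY averages to 0. Key observation: steps 1-2 multiply out to the identity, so the circuit reduces to the remaining gates.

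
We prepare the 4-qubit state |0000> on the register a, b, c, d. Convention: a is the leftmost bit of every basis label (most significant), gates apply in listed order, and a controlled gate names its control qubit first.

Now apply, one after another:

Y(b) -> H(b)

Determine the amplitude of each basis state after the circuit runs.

The resulting statevector has amplitude sqrt(2)*I/2 on |0000>, -sqrt(2)*I/2 on |0100>, and 0 on every other basis state.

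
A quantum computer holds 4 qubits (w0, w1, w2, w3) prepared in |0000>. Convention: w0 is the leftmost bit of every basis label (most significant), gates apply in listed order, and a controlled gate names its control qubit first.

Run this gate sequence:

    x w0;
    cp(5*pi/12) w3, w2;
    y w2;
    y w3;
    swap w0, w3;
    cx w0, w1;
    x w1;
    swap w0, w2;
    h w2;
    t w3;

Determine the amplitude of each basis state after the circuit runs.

The resulting statevector has amplitude -sqrt(2)*exp(I*pi/4)/2 on |1001>, sqrt(2)*exp(I*pi/4)/2 on |1011>, and 0 on every other basis state.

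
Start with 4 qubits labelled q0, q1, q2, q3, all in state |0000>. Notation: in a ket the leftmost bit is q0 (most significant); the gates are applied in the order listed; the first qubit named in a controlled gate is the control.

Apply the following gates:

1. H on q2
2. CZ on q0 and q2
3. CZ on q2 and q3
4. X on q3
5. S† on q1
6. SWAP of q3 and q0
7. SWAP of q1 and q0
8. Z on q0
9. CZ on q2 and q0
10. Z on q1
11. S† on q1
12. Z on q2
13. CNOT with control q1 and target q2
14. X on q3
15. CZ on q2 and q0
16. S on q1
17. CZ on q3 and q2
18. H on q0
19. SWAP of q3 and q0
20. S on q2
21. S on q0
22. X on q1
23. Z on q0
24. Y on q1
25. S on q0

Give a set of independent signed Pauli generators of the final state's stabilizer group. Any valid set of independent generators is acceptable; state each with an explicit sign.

The final state is stabilized by the group generated by +IIYI, +IIIX, -ZIII, -IZII; other independent generating sets are equally valid.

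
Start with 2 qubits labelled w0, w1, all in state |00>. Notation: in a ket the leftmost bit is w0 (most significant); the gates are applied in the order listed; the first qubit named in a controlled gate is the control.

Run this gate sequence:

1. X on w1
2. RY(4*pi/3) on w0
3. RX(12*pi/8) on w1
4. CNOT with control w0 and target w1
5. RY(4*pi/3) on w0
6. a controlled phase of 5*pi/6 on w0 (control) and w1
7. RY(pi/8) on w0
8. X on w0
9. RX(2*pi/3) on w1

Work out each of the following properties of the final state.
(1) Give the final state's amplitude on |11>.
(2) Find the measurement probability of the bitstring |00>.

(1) The amplitude on |11> is -sqrt(6)*cos(pi/16)/16 - sqrt(2)*cos(pi/16)/16 - 3*sqrt(2)*sin(pi/16)/16 - 3*sqrt(6)*I*cos(pi/16)/16 - sqrt(6)*exp(5*I*pi/6)*sin(pi/16)/16 - sqrt(6)*I*exp(5*I*pi/6)*sin(pi/16)/16 + 3*sqrt(2)*I*sin(pi/16)/16 + 3*sqrt(2)*I*cos(pi/16)/16.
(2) Outcome |00> occurs with probability -5*sqrt(3*sqrt(2) + 6)/256 - sqrt(sqrt(2) + 2)/32 + sqrt(6 - 3*sqrt(2))/128 + 3*sqrt(2 - sqrt(2))/128 + 11*sqrt(3)/128 + 1/4.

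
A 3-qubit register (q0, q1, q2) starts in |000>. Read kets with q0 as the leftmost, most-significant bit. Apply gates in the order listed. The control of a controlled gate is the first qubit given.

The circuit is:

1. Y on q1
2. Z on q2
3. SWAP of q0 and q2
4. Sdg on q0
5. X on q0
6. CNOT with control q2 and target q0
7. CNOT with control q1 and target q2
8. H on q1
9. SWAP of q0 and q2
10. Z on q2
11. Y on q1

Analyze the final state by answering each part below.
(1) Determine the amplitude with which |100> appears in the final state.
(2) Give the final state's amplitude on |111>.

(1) The final state's coefficient on |100> equals 0.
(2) The final state's coefficient on |111> equals sqrt(2)/2.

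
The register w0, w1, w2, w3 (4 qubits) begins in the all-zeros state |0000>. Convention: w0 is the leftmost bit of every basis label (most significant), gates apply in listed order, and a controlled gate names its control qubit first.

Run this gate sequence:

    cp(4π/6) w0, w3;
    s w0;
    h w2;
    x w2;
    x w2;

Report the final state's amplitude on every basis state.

After the circuit, the state carries amplitude sqrt(2)/2 on |0000>, sqrt(2)/2 on |0010>, and 0 on every other basis state. Key observation: gates 4-5 undo each other exactly, leaving only the rest of the circuit to track.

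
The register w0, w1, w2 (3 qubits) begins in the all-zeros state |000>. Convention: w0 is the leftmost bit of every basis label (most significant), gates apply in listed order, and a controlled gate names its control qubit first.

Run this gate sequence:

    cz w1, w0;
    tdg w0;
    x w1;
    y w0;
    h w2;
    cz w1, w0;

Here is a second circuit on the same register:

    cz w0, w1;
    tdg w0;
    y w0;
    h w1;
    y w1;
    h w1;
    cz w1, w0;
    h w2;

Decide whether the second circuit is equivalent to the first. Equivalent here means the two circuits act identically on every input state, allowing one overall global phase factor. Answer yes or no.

No — the two circuits implement different unitaries, even allowing a global phase.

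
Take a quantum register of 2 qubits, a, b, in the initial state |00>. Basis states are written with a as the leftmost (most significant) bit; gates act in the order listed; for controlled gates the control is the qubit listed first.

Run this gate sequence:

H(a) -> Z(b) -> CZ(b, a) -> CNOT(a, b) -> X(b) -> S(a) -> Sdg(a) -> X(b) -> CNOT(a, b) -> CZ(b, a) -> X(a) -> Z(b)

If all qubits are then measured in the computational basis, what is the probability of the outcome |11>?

The probability of measuring |11> is 0. Key observation: the block from step 3 through step 10 cancels to the identity and can be dropped.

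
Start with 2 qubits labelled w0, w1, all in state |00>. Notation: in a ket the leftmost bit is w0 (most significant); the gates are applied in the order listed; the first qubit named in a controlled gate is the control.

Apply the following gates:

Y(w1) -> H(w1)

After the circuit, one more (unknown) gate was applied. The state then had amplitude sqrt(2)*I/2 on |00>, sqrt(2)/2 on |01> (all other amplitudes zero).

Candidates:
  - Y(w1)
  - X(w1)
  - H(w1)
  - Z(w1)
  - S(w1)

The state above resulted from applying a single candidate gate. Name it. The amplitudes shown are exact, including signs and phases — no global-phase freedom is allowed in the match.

It was S(w1) that produced the state shown.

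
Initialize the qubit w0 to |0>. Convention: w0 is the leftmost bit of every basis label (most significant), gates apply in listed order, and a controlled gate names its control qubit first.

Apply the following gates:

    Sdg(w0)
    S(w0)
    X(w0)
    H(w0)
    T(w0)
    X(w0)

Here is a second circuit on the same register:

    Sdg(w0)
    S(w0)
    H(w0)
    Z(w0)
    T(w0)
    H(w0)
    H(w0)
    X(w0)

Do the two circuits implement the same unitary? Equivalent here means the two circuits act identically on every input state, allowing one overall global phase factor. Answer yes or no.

Yes — the two circuits implement the same unitary up to a global phase.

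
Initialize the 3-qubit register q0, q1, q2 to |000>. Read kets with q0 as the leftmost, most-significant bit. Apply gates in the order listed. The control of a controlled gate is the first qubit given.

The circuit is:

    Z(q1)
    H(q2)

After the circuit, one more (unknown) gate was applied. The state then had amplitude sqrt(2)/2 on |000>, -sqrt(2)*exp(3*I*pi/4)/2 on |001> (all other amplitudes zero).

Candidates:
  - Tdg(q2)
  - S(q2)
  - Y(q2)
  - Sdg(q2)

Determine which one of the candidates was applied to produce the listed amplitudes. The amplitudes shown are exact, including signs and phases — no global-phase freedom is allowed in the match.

The applied gate was Tdg(q2).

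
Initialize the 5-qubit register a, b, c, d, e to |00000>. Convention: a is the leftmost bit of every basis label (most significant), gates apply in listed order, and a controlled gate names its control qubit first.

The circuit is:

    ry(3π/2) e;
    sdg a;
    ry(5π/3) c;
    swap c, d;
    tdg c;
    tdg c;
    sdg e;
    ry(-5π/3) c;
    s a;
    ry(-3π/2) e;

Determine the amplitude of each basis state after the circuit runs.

After the circuit, the state carries amplitude 3/8 - 3*I/8 on |00000>, 3/8 + 3*I/8 on |00001>, sqrt(3)*(-1 + I)/8 on |00010>, sqrt(3)*(-1 - I)/8 on |00011>, sqrt(3)*(1 - I)/8 on |00100>, sqrt(3)*(1 + I)/8 on |00101>, -1/8 + I/8 on |00110>, -1/8 - I/8 on |00111>, and 0 on every other basis state.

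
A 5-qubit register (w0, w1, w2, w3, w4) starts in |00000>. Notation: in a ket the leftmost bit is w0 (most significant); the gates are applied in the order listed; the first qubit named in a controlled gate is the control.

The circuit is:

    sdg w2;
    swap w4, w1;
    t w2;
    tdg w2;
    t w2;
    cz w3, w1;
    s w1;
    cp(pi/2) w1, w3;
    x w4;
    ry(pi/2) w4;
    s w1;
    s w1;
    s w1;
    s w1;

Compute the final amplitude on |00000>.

|00000> carries amplitude -sqrt(2)/2 in the final state.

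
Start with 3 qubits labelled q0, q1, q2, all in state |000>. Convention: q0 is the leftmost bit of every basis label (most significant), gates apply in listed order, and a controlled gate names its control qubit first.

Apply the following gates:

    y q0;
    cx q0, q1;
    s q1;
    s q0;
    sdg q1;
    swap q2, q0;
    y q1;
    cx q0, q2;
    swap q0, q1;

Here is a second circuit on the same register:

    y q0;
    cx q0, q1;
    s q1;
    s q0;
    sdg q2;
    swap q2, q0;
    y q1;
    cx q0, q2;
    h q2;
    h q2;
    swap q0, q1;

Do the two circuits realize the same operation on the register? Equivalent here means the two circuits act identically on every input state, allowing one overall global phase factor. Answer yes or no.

No, they are not equivalent — no single phase factor reconciles the two unitaries.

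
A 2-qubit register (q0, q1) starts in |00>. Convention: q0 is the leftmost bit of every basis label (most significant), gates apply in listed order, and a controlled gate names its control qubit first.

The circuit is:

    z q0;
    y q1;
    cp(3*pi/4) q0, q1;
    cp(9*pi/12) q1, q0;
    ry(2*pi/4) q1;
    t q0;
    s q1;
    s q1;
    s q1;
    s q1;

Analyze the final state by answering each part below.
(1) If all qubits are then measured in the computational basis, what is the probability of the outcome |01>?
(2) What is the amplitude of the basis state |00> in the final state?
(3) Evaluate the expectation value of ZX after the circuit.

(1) The probability of measuring |01> is 1/2. Key observation: steps 7-10 multiply out to the identity, so the circuit reduces to the remaining gates.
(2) The final state's coefficient on |00> equals -sqrt(2)*I/2.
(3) In the final state, ZX has expectation -1.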